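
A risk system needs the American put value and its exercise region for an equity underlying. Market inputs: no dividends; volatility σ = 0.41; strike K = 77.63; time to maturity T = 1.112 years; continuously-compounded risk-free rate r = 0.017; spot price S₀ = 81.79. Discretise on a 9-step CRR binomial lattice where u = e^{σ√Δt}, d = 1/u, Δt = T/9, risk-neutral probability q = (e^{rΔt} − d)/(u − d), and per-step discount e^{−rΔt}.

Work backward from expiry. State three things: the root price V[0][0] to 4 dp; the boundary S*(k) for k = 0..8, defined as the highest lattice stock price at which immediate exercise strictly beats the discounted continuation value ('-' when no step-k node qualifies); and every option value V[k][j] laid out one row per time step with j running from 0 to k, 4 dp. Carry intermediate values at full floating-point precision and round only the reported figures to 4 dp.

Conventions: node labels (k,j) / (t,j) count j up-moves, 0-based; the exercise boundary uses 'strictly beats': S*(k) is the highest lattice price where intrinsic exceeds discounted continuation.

Δt=0.12356  u=1.15502  d=0.86579  q=0.47130  discount=0.99790
step 9 (expiry): payoffs max(K−S,0) = 55.2738 47.8053 37.8418 24.5498 6.8173 0.0000 0.0000 0.0000 0.0000 0.0000
step 8: (k=8,j=0): S=25.8218, K−S=51.8082, hold=51.6453 ⇒ V=51.8082 exercise | (k=8,j=1): S=34.4481, K−S=43.1819, hold=43.0190 ⇒ V=43.1819 exercise | (k=8,j=2): S=45.9561, K−S=31.6739, hold=31.5110 ⇒ V=31.6739 exercise | (k=8,j=3): S=61.3087, K−S=16.3213, hold=16.1585 ⇒ V=16.3213 exercise | (k=8,j=4): S=81.7900, K−S=0.0000, hold=3.5967 ⇒ V=3.5967 continue | (k=8,j=5): S=109.1135, K−S=0.0000, hold=0.0000 ⇒ V=0.0000 continue | (k=8,j=6): S=145.5650, K−S=0.0000, hold=0.0000 ⇒ V=0.0000 continue | (k=8,j=7): S=194.1938, K−S=0.0000, hold=0.0000 ⇒ V=0.0000 continue | (k=8,j=8): S=259.0680, K−S=0.0000, hold=0.0000 ⇒ V=0.0000 continue  boundary S*=61.3087
step 7: (k=7,j=0): S=29.8247, K−S=47.8053, hold=47.6424 ⇒ V=47.8053 exercise | (k=7,j=1): S=39.7882, K−S=37.8418, hold=37.6789 ⇒ V=37.8418 exercise | (k=7,j=2): S=53.0802, K−S=24.5498, hold=24.3869 ⇒ V=24.5498 exercise | (k=7,j=3): S=70.8127, K−S=6.8173, hold=10.3025 ⇒ V=10.3025 continue | (k=7,j=4): S=94.4690, K−S=0.0000, hold=1.8976 ⇒ V=1.8976 continue | (k=7,j=5): S=126.0282, K−S=0.0000, hold=0.0000 ⇒ V=0.0000 continue | (k=7,j=6): S=168.1304, K−S=0.0000, hold=0.0000 ⇒ V=0.0000 continue | (k=7,j=7): S=224.2975, K−S=0.0000, hold=0.0000 ⇒ V=0.0000 continue  boundary S*=53.0802
step 6: (k=6,j=0): S=34.4481, K−S=43.1819, hold=43.0190 ⇒ V=43.1819 exercise | (k=6,j=1): S=45.9561, K−S=31.6739, hold=31.5110 ⇒ V=31.6739 exercise | (k=6,j=2): S=61.3087, K−S=16.3213, hold=17.7976 ⇒ V=17.7976 continue | (k=6,j=3): S=81.7900, K−S=0.0000, hold=6.3280 ⇒ V=6.3280 continue | (k=6,j=4): S=109.1135, K−S=0.0000, hold=1.0011 ⇒ V=1.0011 continue | (k=6,j=5): S=145.5650, K−S=0.0000, hold=0.0000 ⇒ V=0.0000 continue | (k=6,j=6): S=194.1938, K−S=0.0000, hold=0.0000 ⇒ V=0.0000 continue  boundary S*=45.9561
step 5: (k=5,j=0): S=39.7882, K−S=37.8418, hold=37.6789 ⇒ V=37.8418 exercise | (k=5,j=1): S=53.0802, K−S=24.5498, hold=25.0812 ⇒ V=25.0812 continue | (k=5,j=2): S=70.8127, K−S=6.8173, hold=12.3659 ⇒ V=12.3659 continue | (k=5,j=3): S=94.4690, K−S=0.0000, hold=3.8094 ⇒ V=3.8094 continue | (k=5,j=4): S=126.0282, K−S=0.0000, hold=0.5282 ⇒ V=0.5282 continue | (k=5,j=5): S=168.1304, K−S=0.0000, hold=0.0000 ⇒ V=0.0000 continue  boundary S*=39.7882
step 4: (k=4,j=0): S=45.9561, K−S=31.6739, hold=31.7609 ⇒ V=31.7609 continue | (k=4,j=1): S=61.3087, K−S=16.3213, hold=19.0484 ⇒ V=19.0484 continue | (k=4,j=2): S=81.7900, K−S=0.0000, hold=8.3157 ⇒ V=8.3157 continue | (k=4,j=3): S=109.1135, K−S=0.0000, hold=2.2582 ⇒ V=2.2582 continue | (k=4,j=4): S=145.5650, K−S=0.0000, hold=0.2787 ⇒ V=0.2787 continue  boundary S*=-
step 3: (k=3,j=0): S=53.0802, K−S=24.5498, hold=25.7154 ⇒ V=25.7154 continue | (k=3,j=1): S=70.8127, K−S=6.8173, hold=13.9607 ⇒ V=13.9607 continue | (k=3,j=2): S=94.4690, K−S=0.0000, hold=5.4493 ⇒ V=5.4493 continue | (k=3,j=3): S=126.0282, K−S=0.0000, hold=1.3225 ⇒ V=1.3225 continue  boundary S*=-
step 2: (k=2,j=0): S=61.3087, K−S=16.3213, hold=20.1331 ⇒ V=20.1331 continue | (k=2,j=1): S=81.7900, K−S=0.0000, hold=9.9284 ⇒ V=9.9284 continue | (k=2,j=2): S=109.1135, K−S=0.0000, hold=3.4970 ⇒ V=3.4970 continue  boundary S*=-
step 1: (k=1,j=0): S=70.8127, K−S=6.8173, hold=15.2914 ⇒ V=15.2914 continue | (k=1,j=1): S=94.4690, K−S=0.0000, hold=6.8828 ⇒ V=6.8828 continue  boundary S*=-
step 0: (k=0,j=0): S=81.7900, K−S=0.0000, hold=11.3046 ⇒ V=11.3046 continue  boundary S*=-

price = 11.3046
boundary = - - - - - 39.7882 45.9561 53.0802 61.3087
tree:
11.3046
15.2914 6.8828
20.1331 9.9284 3.4970
25.7154 13.9607 5.4493 1.3225
31.7609 19.0484 8.3157 2.2582 0.2787
37.8418 25.0812 12.3659 3.8094 0.5282 0.0000
43.1819 31.6739 17.7976 6.3280 1.0011 0.0000 0.0000
47.8053 37.8418 24.5498 10.3025 1.8976 0.0000 0.0000 0.0000
51.8082 43.1819 31.6739 16.3213 3.5967 0.0000 0.0000 0.0000 0.0000
55.2738 47.8053 37.8418 24.5498 6.8173 0.0000 0.0000 0.0000 0.0000 0.0000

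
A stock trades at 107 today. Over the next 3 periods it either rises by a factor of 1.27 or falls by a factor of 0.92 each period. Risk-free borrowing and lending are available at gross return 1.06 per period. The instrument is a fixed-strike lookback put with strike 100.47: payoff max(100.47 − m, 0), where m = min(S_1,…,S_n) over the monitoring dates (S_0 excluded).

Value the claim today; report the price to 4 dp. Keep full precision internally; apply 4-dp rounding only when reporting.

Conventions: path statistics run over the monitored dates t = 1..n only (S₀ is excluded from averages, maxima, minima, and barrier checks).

price = 4.7170

No-arbitrage gives p* = (R−d)/(u−d) = 0.4000: enumerate every path, weight its payoff by its p*-probability, and discount by R^3.
Enumerate all 2^3 = 8 price paths (U = up ×1.27, D = down ×0.92); each path with k up-moves has probability p*^k·(1−p*)^(3−k).
DDD: m=83.3196, payoff=17.1504, prob=0.216000
UDD: m=115.0173, payoff=0.0000, prob=0.144000
DUD: m=98.4400, payoff=2.0300, prob=0.144000
UUD: m=135.8900, payoff=0.0000, prob=0.096000
DDU: m=90.5648, payoff=9.9052, prob=0.144000
UDU: m=125.0188, payoff=0.0000, prob=0.096000
DUU: m=98.4400, payoff=2.0300, prob=0.096000
UUU: m=135.8900, payoff=0.0000, prob=0.064000
Price = Σ prob·payoff / R^3 = 5.618032 / 1.191016 = 4.7170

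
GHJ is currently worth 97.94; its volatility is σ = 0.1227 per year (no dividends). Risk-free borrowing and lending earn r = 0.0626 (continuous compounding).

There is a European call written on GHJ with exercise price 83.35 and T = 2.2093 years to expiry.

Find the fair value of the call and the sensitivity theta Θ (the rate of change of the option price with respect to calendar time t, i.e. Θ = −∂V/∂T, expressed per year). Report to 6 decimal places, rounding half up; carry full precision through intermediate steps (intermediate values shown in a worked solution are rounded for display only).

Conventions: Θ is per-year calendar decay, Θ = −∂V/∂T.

price = 25.677726
Θ = -4.628064

σ√T = 0.1227·√2.2093 = 0.182378
d₁ = (ln(S/K) + (r+σ²/2)T) / (σ√T) = (ln(97.94/83.35) + (0.0626+0.1227²/2)·2.2093) / 0.182378 = (0.161306 + 0.154933) / 0.182378 = 1.733980
d₂ = d₁ − σ√T = 1.733980 − 0.182378 = 1.551602
e^{−rT} = 0.870836
N(d₁) = 0.958539,  N(d₂) = 0.939621
Call price V = S·N(d₁) − K·e^{−rT}·N(d₂) = 93.879329 − 68.201604 = 25.677726
φ(d₁) = (1/√(2π))·e^{−d₁²/2} = 0.088719
Θ = −S·φ(d₁)·σ/(2√T) − r·K·e^{−rT}·N(d₂) = −0.358644 − 4.269420 = -4.628064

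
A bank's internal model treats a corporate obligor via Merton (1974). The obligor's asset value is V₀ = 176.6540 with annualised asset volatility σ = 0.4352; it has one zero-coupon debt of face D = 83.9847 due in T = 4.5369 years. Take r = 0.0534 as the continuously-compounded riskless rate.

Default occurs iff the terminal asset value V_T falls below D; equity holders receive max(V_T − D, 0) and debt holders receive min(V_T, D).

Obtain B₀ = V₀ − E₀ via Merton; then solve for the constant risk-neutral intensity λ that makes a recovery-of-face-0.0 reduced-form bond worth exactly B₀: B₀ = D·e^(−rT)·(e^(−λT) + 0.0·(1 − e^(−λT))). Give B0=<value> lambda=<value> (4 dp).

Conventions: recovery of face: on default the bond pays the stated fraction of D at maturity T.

Apply the equity-as-call identities (strike 83.9847, horizon 4.5369 years):
d₁ = [ln(V₀/D) + (r + σ²/2)T] / (σ√T)
   = [ln(176.6540/83.9847) + (0.0534 + 0.5·0.4352²)·4.5369] / (0.4352·√4.5369)
   = [0.743558 + 0.671913] / 0.926976 = 1.526977
d₂ = d₁ − σ√T = 1.526977 − 0.926976 = 0.600001
N(d₁) = 0.936617,  N(d₂) = 0.725747,  e^(−rT) = 0.784844
E₀ = V₀·N(d₁) − D·e^(−rT)·N(d₂)
   = 176.6540·0.936617 − 83.9847·0.784844·0.725747 = 117.619536
B₀ = V₀ − E₀ = 176.6540 − 117.619536 = 59.034464
e^(−λT) = (B₀·e^(rT)/D − 0)/(1 − 0) = (59.0345·1.274139/83.9847 − 0)/1 = 0.89561723
λ = −ln(0.89561723)/4.5369 = 0.024299

B0=59.0345 lambda=0.0243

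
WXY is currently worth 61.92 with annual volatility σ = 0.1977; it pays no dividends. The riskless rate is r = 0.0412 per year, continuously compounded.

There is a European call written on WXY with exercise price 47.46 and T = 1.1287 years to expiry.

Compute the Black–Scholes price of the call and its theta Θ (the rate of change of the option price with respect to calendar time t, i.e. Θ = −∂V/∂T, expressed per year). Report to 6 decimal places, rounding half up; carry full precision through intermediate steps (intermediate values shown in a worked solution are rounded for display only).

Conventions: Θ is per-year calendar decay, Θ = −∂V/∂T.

σ√T = 0.1977·√1.1287 = 0.210037
d₁ = (ln(S/K) + (r+σ²/2)T) / (σ√T) = (ln(61.92/47.46) + (0.0412+0.1977²/2)·1.1287) / 0.210037 = (0.265956 + 0.068560) / 0.210037 = 1.592653
d₂ = d₁ − σ√T = 1.592653 − 0.210037 = 1.382616
e^{−rT} = 0.954562
N(d₁) = 0.944381,  N(d₂) = 0.916609
Call price V = S·N(d₁) − K·e^{−rT}·N(d₂) = 58.476071 − 41.525604 = 16.950467
φ(d₁) = (1/√(2π))·e^{−d₁²/2} = 0.112229
Θ = −S·φ(d₁)·σ/(2√T) − r·K·e^{−rT}·N(d₂) = −0.646584 − 1.710855 = -2.357439

price = 16.950467
Θ = -2.357439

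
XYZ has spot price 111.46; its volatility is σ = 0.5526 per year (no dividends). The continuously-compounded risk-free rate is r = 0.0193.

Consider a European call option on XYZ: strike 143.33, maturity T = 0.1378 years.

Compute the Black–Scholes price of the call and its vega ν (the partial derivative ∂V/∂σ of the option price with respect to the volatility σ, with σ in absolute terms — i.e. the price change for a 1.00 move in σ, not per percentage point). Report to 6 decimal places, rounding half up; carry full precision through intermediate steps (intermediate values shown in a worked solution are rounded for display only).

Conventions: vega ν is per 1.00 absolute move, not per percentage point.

σ√T = 0.5526·√0.1378 = 0.205133
d₁ = (ln(S/K) + (r+σ²/2)T) / (σ√T) = (ln(111.46/143.33) + (0.0193+0.5526²/2)·0.1378) / 0.205133 = (-0.251484 + 0.023699) / 0.205133 = -1.110424
d₂ = d₁ − σ√T = -1.110424 − 0.205133 = -1.315557
e^{−rT} = 0.997344
N(d₁) = 0.133408,  N(d₂) = 0.094161
Call price V = S·N(d₁) − K·e^{−rT}·N(d₂) = 14.869677 − 13.460308 = 1.409370
φ(d₁) = (1/√(2π))·e^{−d₁²/2} = 0.215357
ν = S·φ(d₁)·√T = 8.910502

price = 1.409370
ν = 8.910502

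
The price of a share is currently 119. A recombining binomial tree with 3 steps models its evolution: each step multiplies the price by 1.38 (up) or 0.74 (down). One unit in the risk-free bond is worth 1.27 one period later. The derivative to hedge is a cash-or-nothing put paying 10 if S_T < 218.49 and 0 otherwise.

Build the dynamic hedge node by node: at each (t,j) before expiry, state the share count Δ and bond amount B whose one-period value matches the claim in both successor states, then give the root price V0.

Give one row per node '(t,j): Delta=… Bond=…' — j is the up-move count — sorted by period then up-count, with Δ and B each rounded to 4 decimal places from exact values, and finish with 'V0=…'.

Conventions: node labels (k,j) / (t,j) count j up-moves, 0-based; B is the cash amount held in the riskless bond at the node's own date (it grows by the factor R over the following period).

Under the risk-neutral measure, an up-move has probability p* = (R−d)/(u−d) = 0.8281 and values discount at R = 1.27.
Payoffs at expiry: V(3,0)=10.0000, V(3,1)=10.0000, V(3,2)=10.0000, V(3,3)=0.0000
(2,0): S=65.1644. Δ = (V_up−V_dn)/(S_up−S_dn) = (10.0000−10.0000)/(89.9269−48.2217) = 0.0000. V = [p*·10.0000 + (1−p*)·10.0000]/1.27 = 7.8740. B = V − Δ·S = 7.8740.
(2,1): S=121.5228. Δ = (V_up−V_dn)/(S_up−S_dn) = (10.0000−10.0000)/(167.7015−89.9269) = 0.0000. V = [p*·10.0000 + (1−p*)·10.0000]/1.27 = 7.8740. B = V − Δ·S = 7.8740.
(2,2): S=226.6236. Δ = (V_up−V_dn)/(S_up−S_dn) = (0.0000−10.0000)/(312.7406−167.7015) = -0.0689. V = [p*·0.0000 + (1−p*)·10.0000]/1.27 = 1.3533. B = V − Δ·S = 16.9783.
(1,0): S=88.0600. Δ = (V_up−V_dn)/(S_up−S_dn) = (7.8740−7.8740)/(121.5228−65.1644) = 0.0000. V = [p*·7.8740 + (1−p*)·7.8740]/1.27 = 6.2000. B = V − Δ·S = 6.2000.
(1,1): S=164.2200. Δ = (V_up−V_dn)/(S_up−S_dn) = (1.3533−7.8740)/(226.6236−121.5228) = -0.0620. V = [p*·1.3533 + (1−p*)·7.8740]/1.27 = 1.9481. B = V − Δ·S = 12.1366.
(0,0): S=119.0000. Δ = (V_up−V_dn)/(S_up−S_dn) = (1.9481−6.2000)/(164.2200−88.0600) = -0.0558. V = [p*·1.9481 + (1−p*)·6.2000]/1.27 = 2.1094. B = V − Δ·S = 8.7530.
Verification: the root portfolio costs Δ(0,0)·S0 + B(0,0) = 2.1094, matching V0.

(0,0): Delta=-0.0558 Bond=8.7530
(1,0): Delta=0.0000 Bond=6.2000
(1,1): Delta=-0.0620 Bond=12.1366
(2,0): Delta=0.0000 Bond=7.8740
(2,1): Delta=0.0000 Bond=7.8740
(2,2): Delta=-0.0689 Bond=16.9783
V0=2.1094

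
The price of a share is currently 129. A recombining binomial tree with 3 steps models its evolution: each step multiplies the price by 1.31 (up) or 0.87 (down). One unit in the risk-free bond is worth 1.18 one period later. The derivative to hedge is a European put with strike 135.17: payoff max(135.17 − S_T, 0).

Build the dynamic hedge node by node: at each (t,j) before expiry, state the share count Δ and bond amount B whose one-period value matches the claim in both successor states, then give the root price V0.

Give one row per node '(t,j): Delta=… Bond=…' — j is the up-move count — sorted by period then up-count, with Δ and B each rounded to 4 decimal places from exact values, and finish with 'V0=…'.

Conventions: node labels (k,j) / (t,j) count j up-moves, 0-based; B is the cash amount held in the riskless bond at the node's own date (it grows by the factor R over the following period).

(0,0): Delta=-0.0857 Bond=12.6596
(1,0): Delta=-0.3056 Bond=39.6211
(1,1): Delta=-0.0245 Bond=4.5874
(2,0): Delta=-1.0000 Bond=114.5508
(2,1): Delta=-0.1123 Bond=18.3215
(2,2): Delta=0.0000 Bond=0.0000
V0=1.6038

The replicating-portfolio and risk-neutral prices coincide; use p* = (1.18−0.87)/(1.31−0.87) = 0.7045 for the latter.
At maturity the claim pays: V(3,0)=50.2231, V(3,1)=7.2615, V(3,2)=0.0000, V(3,3)=0.0000
Node (2,0) S=97.6401: V=(p*·7.2615+(1−p*)·50.2231)/1.18=16.9107; Δ=(7.2615−50.2231)/(127.9085−84.9469)=-1.0000; B=V−Δ·S=114.5508
Node (2,1) S=147.0213: V=(p*·0.0000+(1−p*)·7.2615)/1.18=1.8182; Δ=(0.0000−7.2615)/(192.5979−127.9085)=-0.1123; B=V−Δ·S=18.3215
Node (2,2) S=221.3769: V=(p*·0.0000+(1−p*)·0.0000)/1.18=0.0000; Δ=(0.0000−0.0000)/(290.0037−192.5979)=0.0000; B=V−Δ·S=0.0000
Node (1,0) S=112.2300: V=(p*·1.8182+(1−p*)·16.9107)/1.18=5.3198; Δ=(1.8182−16.9107)/(147.0213−97.6401)=-0.3056; B=V−Δ·S=39.6211
Node (1,1) S=168.9900: V=(p*·0.0000+(1−p*)·1.8182)/1.18=0.4552; Δ=(0.0000−1.8182)/(221.3769−147.0213)=-0.0245; B=V−Δ·S=4.5874
Node (0,0) S=129.0000: V=(p*·0.4552+(1−p*)·5.3198)/1.18=1.6038; Δ=(0.4552−5.3198)/(168.9900−112.2300)=-0.0857; B=V−Δ·S=12.6596
Sanity check at the root: Δ(0,0)·S0 + B(0,0) reproduces V0 = 1.6038.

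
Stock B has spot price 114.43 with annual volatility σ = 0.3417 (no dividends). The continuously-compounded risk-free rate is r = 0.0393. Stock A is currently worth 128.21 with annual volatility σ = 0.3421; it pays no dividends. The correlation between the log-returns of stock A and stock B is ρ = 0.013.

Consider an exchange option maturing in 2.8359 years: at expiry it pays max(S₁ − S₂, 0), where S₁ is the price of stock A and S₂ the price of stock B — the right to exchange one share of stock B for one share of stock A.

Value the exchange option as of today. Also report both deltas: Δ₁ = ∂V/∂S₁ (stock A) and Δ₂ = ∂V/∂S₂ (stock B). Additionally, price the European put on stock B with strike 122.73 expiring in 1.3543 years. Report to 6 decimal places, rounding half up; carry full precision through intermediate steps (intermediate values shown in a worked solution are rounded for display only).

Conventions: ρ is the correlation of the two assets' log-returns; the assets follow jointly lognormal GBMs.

σ_eff = √(σ₁² + σ₂² − 2ρσ₁σ₂) = √(0.3421² + 0.3417² − 2·0.013·0.3421·0.3417) = 0.480367
d₁ = (ln(S₁/S₂) + (q₂ − q₁ + σ_eff²/2)T) / (σ_eff√T) = (ln(128.21/114.43) + (0.0 − 0.0 + 0.115376)·2.8359) / 0.808944 = 0.545033
d₂ = d₁ − σ_eff√T = 0.545033 − 0.808944 = -0.263910
N(d₁) = 0.707135,  N(d₂) = 0.395925
V = S₁·e^{−q₁T}·N(d₁) − S₂·e^{−q₂T}·N(d₂) = 90.661734 − 45.305641 = 45.356093
Δ₁ = e^{−q₁T}·N(d₁) = 0.707135;  Δ₂ = −e^{−q₂T}·N(d₂) = -0.395925
[vanilla: stock B put K=122.73]
σ√T = 0.3417·√1.3543 = 0.397651
d₁ = (ln(S/K) + (r+σ²/2)T) / (σ√T) = (ln(114.43/122.73) + (0.0393+0.3417²/2)·1.3543) / 0.397651 = (-0.070024 + 0.132287) / 0.397651 = 0.156579
d₂ = d₁ − σ√T = 0.156579 − 0.397651 = -0.241073
e^{−rT} = 0.948168
N(−d₁) = 0.437788,  N(−d₂) = 0.595251
price = K·e^{−rT}·N(−d₂) − S·N(−d₁) = 69.268482 − 50.096131 = 19.172351

exchange price = 45.356093
Δ1 = 0.707135
Δ2 = -0.395925
price(stock B put K=122.73) = 19.172351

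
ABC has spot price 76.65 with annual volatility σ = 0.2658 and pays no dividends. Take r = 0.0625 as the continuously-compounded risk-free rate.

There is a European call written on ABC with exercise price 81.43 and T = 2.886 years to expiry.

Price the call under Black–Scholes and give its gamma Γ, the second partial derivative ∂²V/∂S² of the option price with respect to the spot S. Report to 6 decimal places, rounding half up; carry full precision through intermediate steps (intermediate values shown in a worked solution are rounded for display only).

price = 17.692053
Γ = 0.010216

σ√T = 0.2658·√2.886 = 0.451547
d₁ = (ln(S/K) + (r+σ²/2)T) / (σ√T) = (ln(76.65/81.43) + (0.0625+0.2658²/2)·2.886) / 0.451547 = (-0.060494 + 0.282322) / 0.451547 = 0.491263
d₂ = d₁ − σ√T = 0.491263 − 0.451547 = 0.039715
e^{−rT} = 0.834957
N(d₁) = 0.688380,  N(d₂) = 0.515840
Call price V = S·N(d₁) − K·e^{−rT}·N(d₂) = 52.764301 − 35.072248 = 17.692053
φ(d₁) = (1/√(2π))·e^{−d₁²/2} = 0.353593
Γ = φ(d₁) / (S·σ·√T) = 0.010216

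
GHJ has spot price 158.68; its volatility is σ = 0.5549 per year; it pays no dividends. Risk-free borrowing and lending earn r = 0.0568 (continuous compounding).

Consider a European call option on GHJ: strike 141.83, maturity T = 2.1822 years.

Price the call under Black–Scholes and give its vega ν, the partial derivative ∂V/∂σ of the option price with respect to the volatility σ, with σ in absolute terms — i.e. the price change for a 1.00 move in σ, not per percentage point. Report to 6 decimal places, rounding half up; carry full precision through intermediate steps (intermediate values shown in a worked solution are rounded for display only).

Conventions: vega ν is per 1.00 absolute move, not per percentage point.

σ√T = 0.5549·√2.1822 = 0.819713
d₁ = (ln(S/K) + (r+σ²/2)T) / (σ√T) = (ln(158.68/141.83) + (0.0568+0.5549²/2)·2.1822) / 0.819713 = (0.112260 + 0.459914) / 0.819713 = 0.698018
d₂ = d₁ − σ√T = 0.698018 − 0.819713 = -0.121696
e^{−rT} = 0.883425
N(d₁) = 0.757417,  N(d₂) = 0.451570
Call price V = S·N(d₁) − K·e^{−rT}·N(d₂) = 120.186917 − 56.579988 = 63.606929
φ(d₁) = (1/√(2π))·e^{−d₁²/2} = 0.312687
ν = S·φ(d₁)·√T = 73.295815

price = 63.606929
ν = 73.295815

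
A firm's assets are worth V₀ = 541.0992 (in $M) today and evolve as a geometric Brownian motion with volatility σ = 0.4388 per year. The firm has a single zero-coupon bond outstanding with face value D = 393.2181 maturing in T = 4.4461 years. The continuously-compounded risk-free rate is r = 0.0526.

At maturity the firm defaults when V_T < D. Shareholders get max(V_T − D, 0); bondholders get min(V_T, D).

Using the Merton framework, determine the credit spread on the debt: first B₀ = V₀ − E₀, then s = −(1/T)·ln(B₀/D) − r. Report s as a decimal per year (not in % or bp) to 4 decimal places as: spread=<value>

spread=0.0488

With assets at 541.0992 and a single debt payment of 393.2181 at 4.4461 years:
d₁ = [ln(V₀/D) + (r + σ²/2)T] / (σ√T)
   = [ln(541.0992/393.2181) + (0.0526 + 0.5·0.4388²)·4.4461] / (0.4388·√4.4461)
   = [0.319238 + 0.661903] / 0.925244 = 1.060414
d₂ = d₁ − σ√T = 1.060414 − 0.925244 = 0.135170
N(d₁) = 0.855522,  N(d₂) = 0.553761,  e^(−rT) = 0.791469
E₀ = V₀·N(d₁) − D·e^(−rT)·N(d₂)
   = 541.0992·0.855522 − 393.2181·0.791469·0.553761 = 290.580682
B₀ = V₀ − E₀ = 541.0992 − 290.580682 = 250.518518
spread = −(1/T)·ln(B₀/D) − r = −(1/4.4461)·ln(250.518518/393.2181) − 0.0526 = 0.04879933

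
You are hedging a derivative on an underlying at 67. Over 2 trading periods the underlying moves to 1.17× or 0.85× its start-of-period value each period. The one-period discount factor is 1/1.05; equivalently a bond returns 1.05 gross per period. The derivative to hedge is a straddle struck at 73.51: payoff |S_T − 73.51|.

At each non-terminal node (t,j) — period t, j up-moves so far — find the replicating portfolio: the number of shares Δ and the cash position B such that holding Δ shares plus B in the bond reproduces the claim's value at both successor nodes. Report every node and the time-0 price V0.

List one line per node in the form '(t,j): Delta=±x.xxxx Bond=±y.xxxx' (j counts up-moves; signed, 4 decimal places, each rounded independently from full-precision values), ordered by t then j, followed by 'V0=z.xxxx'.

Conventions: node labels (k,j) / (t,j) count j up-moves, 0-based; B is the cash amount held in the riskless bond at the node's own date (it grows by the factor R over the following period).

(0,0): Delta=0.0109 Bond=11.8453
(1,0): Delta=-1.0000 Bond=70.0095
(1,1): Delta=0.4516 Bond=-22.1057
V0=12.5770

Since d<R<u, set p* = (R−d)/(u−d) = 0.6250; price each node as the discounted p*-expectation of its children.
Payoffs at expiry: V(2,0)=25.1025, V(2,1)=6.8785, V(2,2)=18.2063
(1,0): S=56.9500. Δ = (V_up−V_dn)/(S_up−S_dn) = (6.8785−25.1025)/(66.6315−48.4075) = -1.0000. V = [p*·6.8785 + (1−p*)·25.1025]/1.05 = 13.0595. B = V − Δ·S = 70.0095.
(1,1): S=78.3900. Δ = (V_up−V_dn)/(S_up−S_dn) = (18.2063−6.8785)/(91.7163−66.6315) = 0.4516. V = [p*·18.2063 + (1−p*)·6.8785]/1.05 = 13.2937. B = V − Δ·S = -22.1057.
(0,0): S=67.0000. Δ = (V_up−V_dn)/(S_up−S_dn) = (13.2937−13.0595)/(78.3900−56.9500) = 0.0109. V = [p*·13.2937 + (1−p*)·13.0595]/1.05 = 12.5770. B = V − Δ·S = 11.8453.
Check: Δ(0,0)·S0 + B(0,0) = 12.5770 = V0.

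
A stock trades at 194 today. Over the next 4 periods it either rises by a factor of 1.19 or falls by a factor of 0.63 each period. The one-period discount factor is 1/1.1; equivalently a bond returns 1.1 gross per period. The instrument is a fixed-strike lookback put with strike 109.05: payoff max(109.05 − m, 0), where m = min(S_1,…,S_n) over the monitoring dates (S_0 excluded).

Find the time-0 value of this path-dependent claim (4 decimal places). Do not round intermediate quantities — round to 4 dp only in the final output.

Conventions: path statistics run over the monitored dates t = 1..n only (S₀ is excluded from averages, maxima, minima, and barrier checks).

Under the martingale measure an up-move has probability p* = 0.8393; value the claim as the probability-weighted average of per-path payoffs, discounted 4 periods at R = 1.1.
Enumerate all 2^4 = 16 price paths (U = up ×1.19, D = down ×0.63); each path with k up-moves has probability p*^k·(1−p*)^(4−k).
DDDD: m=30.5607, payoff=78.4893, prob=0.000667
UDDD: m=57.7259, payoff=51.3241, prob=0.003484
DUDD: m=57.7259, payoff=51.3241, prob=0.003484
UUDD: m=109.0377, payoff=0.0123, prob=0.018194
DDUD: m=57.7259, payoff=51.3241, prob=0.003484
UDUD: m=109.0377, payoff=0.0123, prob=0.018194
DUUD: m=109.0377, payoff=0.0123, prob=0.018194
UUUD: m=205.9601, payoff=0.0000, prob=0.095013
DDDU: m=48.5091, payoff=60.5409, prob=0.003484
UDDU: m=91.6283, payoff=17.4217, prob=0.018194
DUDU: m=91.6283, payoff=17.4217, prob=0.018194
UUDU: m=173.0757, payoff=0.0000, prob=0.095013
DDUU: m=76.9986, payoff=32.0514, prob=0.018194
UDUU: m=145.4418, payoff=0.0000, prob=0.095013
DUUU: m=122.2200, payoff=0.0000, prob=0.095013
UUUU: m=230.8600, payoff=0.0000, prob=0.496180
Price = Σ prob·payoff / R^4 = 2.017474 / 1.464100 = 1.3780

price = 1.3780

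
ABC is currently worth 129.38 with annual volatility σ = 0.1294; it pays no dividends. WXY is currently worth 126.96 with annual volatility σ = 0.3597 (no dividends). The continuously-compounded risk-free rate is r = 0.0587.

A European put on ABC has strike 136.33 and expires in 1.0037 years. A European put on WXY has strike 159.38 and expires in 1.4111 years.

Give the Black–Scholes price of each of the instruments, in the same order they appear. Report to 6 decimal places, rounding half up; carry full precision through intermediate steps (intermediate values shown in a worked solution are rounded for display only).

[ABC put K=136.33]
σ√T = 0.1294·√1.0037 = 0.129639
d₁ = (ln(S/K) + (r+σ²/2)T) / (σ√T) = (ln(129.38/136.33) + (0.0587+0.1294²/2)·1.0037) / 0.129639 = (-0.052325 + 0.067320) / 0.129639 = 0.115673
d₂ = d₁ − σ√T = 0.115673 − 0.129639 = -0.013966
e^{−rT} = 0.942785
N(−d₁) = 0.453956,  N(−d₂) = 0.505572
price = K·e^{−rT}·N(−d₂) − S·N(−d₁) = 64.981039 − 58.732813 = 6.248226
[WXY put K=159.38]
σ√T = 0.3597·√1.4111 = 0.427287
d₁ = (ln(S/K) + (r+σ²/2)T) / (σ√T) = (ln(126.96/159.38) + (0.0587+0.3597²/2)·1.4111) / 0.427287 = (-0.227419 + 0.174119) / 0.427287 = -0.124742
d₂ = d₁ − σ√T = -0.124742 − 0.427287 = -0.552029
e^{−rT} = 0.920506
N(−d₁) = 0.549636,  N(−d₂) = 0.709536
price = K·e^{−rT}·N(−d₂) − S·N(−d₁) = 104.096181 − 69.781811 = 34.314370

price(ABC put K=136.33) = 6.248226
price(WXY put K=159.38) = 34.314370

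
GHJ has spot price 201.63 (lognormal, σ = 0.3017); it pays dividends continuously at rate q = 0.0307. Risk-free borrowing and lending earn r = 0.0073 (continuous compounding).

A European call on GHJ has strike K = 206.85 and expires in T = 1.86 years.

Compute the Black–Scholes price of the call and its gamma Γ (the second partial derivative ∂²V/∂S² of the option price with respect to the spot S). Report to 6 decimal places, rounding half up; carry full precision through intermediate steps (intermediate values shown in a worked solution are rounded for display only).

price = 25.786543
Γ = 0.004539

σ√T = 0.3017·√1.86 = 0.411464
d₁ = (ln(S/K) + (r−q+σ²/2)T) / (σ√T) = (ln(201.63/206.85) + (0.0073−0.0307+0.3017²/2)·1.86) / 0.411464 = (-0.025560 + 0.041127) / 0.411464 = 0.037835
d₂ = d₁ − σ√T = 0.037835 − 0.411464 = -0.373629
e^{−rT} = 0.986514
e^{−qT} = 0.944498
N(d₁) = 0.515090,  N(d₂) = 0.354340
Call price V = S·e^{−qT}·N(d₁) − K·e^{−rT}·N(d₂) = 98.093335 − 72.306791 = 25.786543
φ(d₁) = (1/√(2π))·e^{−d₁²/2} = 0.398657
Γ = e^{−qT}·φ(d₁) / (S·σ·√T) = 0.004539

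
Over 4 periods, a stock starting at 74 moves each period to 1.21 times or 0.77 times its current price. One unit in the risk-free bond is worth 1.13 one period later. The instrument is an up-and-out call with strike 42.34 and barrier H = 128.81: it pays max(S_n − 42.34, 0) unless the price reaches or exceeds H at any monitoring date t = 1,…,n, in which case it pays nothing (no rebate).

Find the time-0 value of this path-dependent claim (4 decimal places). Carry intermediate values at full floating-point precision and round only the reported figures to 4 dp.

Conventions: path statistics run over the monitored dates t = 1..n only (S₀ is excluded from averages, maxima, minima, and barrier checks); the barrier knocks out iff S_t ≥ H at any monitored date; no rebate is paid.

No-arbitrage gives p* = (R−d)/(u−d) = 0.8182: enumerate every path, weight its payoff by its p*-probability, and discount by R^4.
Enumerate all 2^4 = 16 price paths (U = up ×1.21, D = down ×0.77); each path with k up-moves has probability p*^k·(1−p*)^(4−k).
DDDD: M=56.9800, payoff=0.0000, prob=0.001093
UDDD: M=89.5400, payoff=0.0000, prob=0.004918
DUDD: M=68.9458, payoff=0.0000, prob=0.004918
UUDD: M=108.3434, payoff=21.8968, prob=0.022130
DDUD: M=56.9800, payoff=0.0000, prob=0.004918
UDUD: M=89.5400, payoff=21.8968, prob=0.022130
DUUD: M=83.4244, payoff=21.8968, prob=0.022130
UUUD: M=131.0955, payoff=0.0000, prob=0.099583
DDDU: M=56.9800, payoff=0.0000, prob=0.004918
UDDU: M=89.5400, payoff=21.8968, prob=0.022130
DUDU: M=68.9458, payoff=21.8968, prob=0.022130
UUDU: M=108.3434, payoff=58.6035, prob=0.099583
DDUU: M=64.2368, payoff=21.8968, prob=0.022130
UDUU: M=100.9435, payoff=58.6035, prob=0.099583
DUUU: M=100.9435, payoff=58.6035, prob=0.099583
UUUU: M=158.6256, payoff=0.0000, prob=0.448125
Price = Σ prob·payoff / R^4 = 20.415224 / 1.630474 = 12.5210

price = 12.5210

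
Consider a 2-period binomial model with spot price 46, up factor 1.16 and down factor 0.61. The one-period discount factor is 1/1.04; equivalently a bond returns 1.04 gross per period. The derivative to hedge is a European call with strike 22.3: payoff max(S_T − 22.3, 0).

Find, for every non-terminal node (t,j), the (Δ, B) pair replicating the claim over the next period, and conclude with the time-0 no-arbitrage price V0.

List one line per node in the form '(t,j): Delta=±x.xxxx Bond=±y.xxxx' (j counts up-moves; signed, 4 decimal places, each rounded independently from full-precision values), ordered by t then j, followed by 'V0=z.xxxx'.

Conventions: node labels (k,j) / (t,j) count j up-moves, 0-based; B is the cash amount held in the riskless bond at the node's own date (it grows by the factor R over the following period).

Under the risk-neutral measure, an up-move has probability p* = (R−d)/(u−d) = 0.7818 and values discount at R = 1.04.
Expiry values: V(2,0)=0.0000, V(2,1)=10.2496, V(2,2)=39.5976
(1,0): S=28.0600. Δ = (V_up−V_dn)/(S_up−S_dn) = (10.2496−0.0000)/(32.5496−17.1166) = 0.6641. V = [p*·10.2496 + (1−p*)·0.0000]/1.04 = 7.7051. B = V − Δ·S = -10.9305.
(1,1): S=53.3600. Δ = (V_up−V_dn)/(S_up−S_dn) = (39.5976−10.2496)/(61.8976−32.5496) = 1.0000. V = [p*·39.5976 + (1−p*)·10.2496]/1.04 = 31.9177. B = V − Δ·S = -21.4423.
(0,0): S=46.0000. Δ = (V_up−V_dn)/(S_up−S_dn) = (31.9177−7.7051)/(53.3600−28.0600) = 0.9570. V = [p*·31.9177 + (1−p*)·7.7051]/1.04 = 25.6105. B = V − Δ·S = -18.4123.
As a check, the time-0 holding Δ(0,0)·S0 + B(0,0) comes to 25.6105 — exactly V0.

(0,0): Delta=0.9570 Bond=-18.4123
(1,0): Delta=0.6641 Bond=-10.9305
(1,1): Delta=1.0000 Bond=-21.4423
V0=25.6105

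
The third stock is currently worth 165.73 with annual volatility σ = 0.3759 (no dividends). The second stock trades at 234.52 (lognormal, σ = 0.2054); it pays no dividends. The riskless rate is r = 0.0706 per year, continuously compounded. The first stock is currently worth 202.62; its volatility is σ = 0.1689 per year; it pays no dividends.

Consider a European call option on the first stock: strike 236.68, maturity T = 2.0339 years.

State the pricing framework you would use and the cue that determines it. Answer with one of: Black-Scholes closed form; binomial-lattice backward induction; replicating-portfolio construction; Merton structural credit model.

framework: Black-Scholes closed form

Key observation: with the first stock following a GBM at constant σ and r, the European call struck at 236.68 prices in closed form — nothing here needs a stepwise model or a balance sheet.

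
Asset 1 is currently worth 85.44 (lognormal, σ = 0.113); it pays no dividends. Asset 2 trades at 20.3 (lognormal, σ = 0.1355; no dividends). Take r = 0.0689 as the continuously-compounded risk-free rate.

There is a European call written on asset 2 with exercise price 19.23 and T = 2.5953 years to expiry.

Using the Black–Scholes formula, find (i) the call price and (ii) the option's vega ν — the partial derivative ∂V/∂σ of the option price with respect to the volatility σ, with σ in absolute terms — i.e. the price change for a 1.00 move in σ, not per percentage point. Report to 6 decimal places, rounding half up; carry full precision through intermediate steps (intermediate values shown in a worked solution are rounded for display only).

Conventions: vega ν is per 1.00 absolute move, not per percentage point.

price = 4.506254
ν = 6.531281

σ√T = 0.1355·√2.5953 = 0.218290
d₁ = (ln(S/K) + (r+σ²/2)T) / (σ√T) = (ln(20.3/19.23) + (0.0689+0.1355²/2)·2.5953) / 0.218290 = (0.054149 + 0.202641) / 0.218290 = 1.176376
d₂ = d₁ − σ√T = 1.176376 − 0.218290 = 0.958086
e^{−rT} = 0.836260
N(d₁) = 0.880278,  N(d₂) = 0.830990
Call price V = S·N(d₁) − K·e^{−rT}·N(d₂) = 17.869637 − 13.363383 = 4.506254
φ(d₁) = (1/√(2π))·e^{−d₁²/2} = 0.199714
ν = S·φ(d₁)·√T = 6.531281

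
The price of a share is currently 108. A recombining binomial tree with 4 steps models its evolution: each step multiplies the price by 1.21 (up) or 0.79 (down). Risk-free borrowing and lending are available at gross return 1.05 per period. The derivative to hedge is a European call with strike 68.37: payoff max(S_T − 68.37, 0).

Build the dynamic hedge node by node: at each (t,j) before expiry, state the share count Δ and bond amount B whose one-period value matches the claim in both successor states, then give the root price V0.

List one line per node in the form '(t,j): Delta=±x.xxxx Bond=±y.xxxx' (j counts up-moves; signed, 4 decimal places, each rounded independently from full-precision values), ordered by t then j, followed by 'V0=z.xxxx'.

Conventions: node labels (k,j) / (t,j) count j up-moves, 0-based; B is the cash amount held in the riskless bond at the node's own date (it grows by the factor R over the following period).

(0,0): Delta=0.9562 Bond=-50.6218
(1,0): Delta=0.8708 Bond=-45.8651
(1,1): Delta=0.9906 Bond=-57.6377
(2,0): Delta=0.6313 Bond=-32.0164
(2,1): Delta=0.9670 Bond=-58.0918
(2,2): Delta=1.0000 Bond=-62.0136
(3,0): Delta=0.0000 Bond=0.0000
(3,1): Delta=0.8850 Bond=-54.3048
(3,2): Delta=1.0000 Bond=-65.1143
(3,3): Delta=1.0000 Bond=-65.1143
V0=52.6513

Since d<R<u, set p* = (R−d)/(u−d) = 0.6190; price each node as the discounted p*-expectation of its children.
Payoffs at expiry: V(4,0)=0.0000, V(4,1)=0.0000, V(4,2)=30.3144, V(4,3)=82.7796, V(4,4)=163.1376
(3,0): S=53.2482. Δ = (V_up−V_dn)/(S_up−S_dn) = (0.0000−0.0000)/(64.4303−42.0661) = 0.0000. V = [p*·0.0000 + (1−p*)·0.0000]/1.05 = 0.0000. B = V − Δ·S = 0.0000.
(3,1): S=81.5574. Δ = (V_up−V_dn)/(S_up−S_dn) = (30.3144−0.0000)/(98.6844−64.4303) = 0.8850. V = [p*·30.3144 + (1−p*)·0.0000]/1.05 = 17.8725. B = V − Δ·S = -54.3048.
(3,2): S=124.9170. Δ = (V_up−V_dn)/(S_up−S_dn) = (82.7796−30.3144)/(151.1496−98.6844) = 1.0000. V = [p*·82.7796 + (1−p*)·30.3144]/1.05 = 59.8027. B = V − Δ·S = -65.1143.
(3,3): S=191.3286. Δ = (V_up−V_dn)/(S_up−S_dn) = (163.1376−82.7796)/(231.5076−151.1496) = 1.0000. V = [p*·163.1376 + (1−p*)·82.7796]/1.05 = 126.2143. B = V − Δ·S = -65.1143.
(2,0): S=67.4028. Δ = (V_up−V_dn)/(S_up−S_dn) = (17.8725−0.0000)/(81.5574−53.2482) = 0.6313. V = [p*·17.8725 + (1−p*)·0.0000]/1.05 = 10.5371. B = V − Δ·S = -32.0164.
(2,1): S=103.2372. Δ = (V_up−V_dn)/(S_up−S_dn) = (59.8027−17.8725)/(124.9170−81.5574) = 0.9670. V = [p*·59.8027 + (1−p*)·17.8725]/1.05 = 41.7422. B = V − Δ·S = -58.0918.
(2,2): S=158.1228. Δ = (V_up−V_dn)/(S_up−S_dn) = (126.2143−59.8027)/(191.3286−124.9170) = 1.0000. V = [p*·126.2143 + (1−p*)·59.8027]/1.05 = 96.1092. B = V − Δ·S = -62.0136.
(1,0): S=85.3200. Δ = (V_up−V_dn)/(S_up−S_dn) = (41.7422−10.5371)/(103.2372−67.4028) = 0.8708. V = [p*·41.7422 + (1−p*)·10.5371]/1.05 = 28.4329. B = V − Δ·S = -45.8651.
(1,1): S=130.6800. Δ = (V_up−V_dn)/(S_up−S_dn) = (96.1092−41.7422)/(158.1228−103.2372) = 0.9906. V = [p*·96.1092 + (1−p*)·41.7422]/1.05 = 71.8076. B = V − Δ·S = -57.6377.
(0,0): S=108.0000. Δ = (V_up−V_dn)/(S_up−S_dn) = (71.8076−28.4329)/(130.6800−85.3200) = 0.9562. V = [p*·71.8076 + (1−p*)·28.4329]/1.05 = 52.6513. B = V − Δ·S = -50.6218.
Sanity check at the root: Δ(0,0)·S0 + B(0,0) reproduces V0 = 52.6513.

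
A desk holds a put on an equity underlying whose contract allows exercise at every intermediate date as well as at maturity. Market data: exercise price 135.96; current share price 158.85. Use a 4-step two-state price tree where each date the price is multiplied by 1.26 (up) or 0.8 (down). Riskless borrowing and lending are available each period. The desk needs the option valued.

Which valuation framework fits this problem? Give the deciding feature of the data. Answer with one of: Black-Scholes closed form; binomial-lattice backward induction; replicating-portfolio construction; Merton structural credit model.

framework: binomial-lattice backward induction

Key observation: the exercise right at every one of the 4 steps is what matters: each node needs max(135.96 − S, continuation), which only the stepwise tree valuation starting from spot 158.85 delivers.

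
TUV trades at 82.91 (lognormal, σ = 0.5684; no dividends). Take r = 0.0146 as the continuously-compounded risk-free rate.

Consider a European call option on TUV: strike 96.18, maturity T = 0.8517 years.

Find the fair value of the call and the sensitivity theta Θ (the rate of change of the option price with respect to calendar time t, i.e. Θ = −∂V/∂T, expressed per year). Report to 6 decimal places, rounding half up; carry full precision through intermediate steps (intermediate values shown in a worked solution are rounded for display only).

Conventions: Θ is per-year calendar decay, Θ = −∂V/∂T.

σ√T = 0.5684·√0.8517 = 0.524563
d₁ = (ln(S/K) + (r+σ²/2)T) / (σ√T) = (ln(82.91/96.18) + (0.0146+0.5684²/2)·0.8517) / 0.524563 = (-0.148466 + 0.150018) / 0.524563 = 0.002959
d₂ = d₁ − σ√T = 0.002959 − 0.524563 = -0.521604
e^{−rT} = 0.987642
N(d₁) = 0.501180,  N(d₂) = 0.300973
Call price V = S·N(d₁) − K·e^{−rT}·N(d₂) = 41.552866 − 28.589861 = 12.963005
φ(d₁) = (1/√(2π))·e^{−d₁²/2} = 0.398941
Θ = −S·φ(d₁)·σ/(2√T) − r·K·e^{−rT}·N(d₂) = −10.185816 − 0.417412 = -10.603228

price = 12.963005
Θ = -10.603228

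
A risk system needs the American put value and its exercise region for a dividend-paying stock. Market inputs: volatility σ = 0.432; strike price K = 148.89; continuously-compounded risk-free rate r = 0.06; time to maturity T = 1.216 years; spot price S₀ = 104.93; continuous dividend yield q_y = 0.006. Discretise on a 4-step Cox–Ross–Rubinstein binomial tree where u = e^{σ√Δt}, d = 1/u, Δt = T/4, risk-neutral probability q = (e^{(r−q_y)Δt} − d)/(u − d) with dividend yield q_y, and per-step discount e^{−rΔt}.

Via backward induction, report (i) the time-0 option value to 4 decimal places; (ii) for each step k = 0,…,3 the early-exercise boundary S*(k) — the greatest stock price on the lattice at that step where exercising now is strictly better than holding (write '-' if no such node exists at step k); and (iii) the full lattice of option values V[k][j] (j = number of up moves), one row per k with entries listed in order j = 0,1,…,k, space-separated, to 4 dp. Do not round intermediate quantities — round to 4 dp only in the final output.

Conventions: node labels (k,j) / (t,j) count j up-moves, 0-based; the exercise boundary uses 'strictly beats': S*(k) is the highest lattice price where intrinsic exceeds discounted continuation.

Δt=0.30400  u=1.26895  d=0.78805  q=0.47515  discount=0.98193
step 4 (expiry): payoffs max(K−S,0) = 108.4208 83.7254 43.9600 0.0000 0.0000
step 3: (k=3,j=0): S=51.3533, K−S=97.5367, hold=94.9392 ⇒ V=97.5367 exercise | (k=3,j=1): S=82.6905, K−S=66.1995, hold=63.6590 ⇒ V=66.1995 exercise | (k=3,j=2): S=133.1507, K−S=15.7393, hold=22.6553 ⇒ V=22.6553 continue | (k=3,j=3): S=214.4032, K−S=0.0000, hold=0.0000 ⇒ V=0.0000 continue  boundary S*=82.6905
step 2: (k=2,j=0): S=65.1646, K−S=83.7254, hold=81.1530 ⇒ V=83.7254 exercise | (k=2,j=1): S=104.9300, K−S=43.9600, hold=44.6869 ⇒ V=44.6869 continue | (k=2,j=2): S=168.9614, K−S=0.0000, hold=11.6757 ⇒ V=11.6757 continue  boundary S*=65.1646
step 1: (k=1,j=0): S=82.6905, K−S=66.1995, hold=63.9982 ⇒ V=66.1995 exercise | (k=1,j=1): S=133.1507, K−S=15.7393, hold=28.4774 ⇒ V=28.4774 continue  boundary S*=82.6905
step 0: (k=0,j=0): S=104.9300, K−S=43.9600, hold=47.4032 ⇒ V=47.4032 continue  boundary S*=-

price = 47.4032
boundary = - 82.6905 65.1646 82.6905
tree:
47.4032
66.1995 28.4774
83.7254 44.6869 11.6757
97.5367 66.1995 22.6553 0.0000
108.4208 83.7254 43.9600 0.0000 0.0000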